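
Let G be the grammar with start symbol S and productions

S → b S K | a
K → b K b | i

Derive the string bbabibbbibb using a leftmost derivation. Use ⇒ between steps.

S ⇒ bSK   [S → b S K]
bSK ⇒ bbSKK   [S → b S K]
bbSKK ⇒ bbaKK   [S → a]
bbaKK ⇒ bbabKbK   [K → b K b]
bbabKbK ⇒ bbabibK   [K → i]
bbabibK ⇒ bbabibbKb   [K → b K b]
bbabibbKb ⇒ bbabibbbKbb   [K → b K b]
bbabibbbKbb ⇒ bbabibbbibb   [K → i]

S ⇒ bSK ⇒ bbSKK ⇒ bbaKK ⇒ bbabKbK ⇒ bbabibK ⇒ bbabibbKb ⇒ bbabibbbKbb ⇒ bbabibbbibb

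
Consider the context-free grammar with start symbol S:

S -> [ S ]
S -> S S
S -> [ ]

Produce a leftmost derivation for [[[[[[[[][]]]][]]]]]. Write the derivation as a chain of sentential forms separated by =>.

S => [S] => [[S]] => [[[S]]] => [[[[S]]]] => [[[[SS]]]] => [[[[[S]S]]]] => [[[[[[S]]S]]]] => [[[[[[[S]]]S]]]] => [[[[[[[SS]]]S]]]] => [[[[[[[[]S]]]S]]]] => [[[[[[[[][]]]]S]]]] => [[[[[[[[][]]]][]]]]]

S => [S]   [S -> [ S ]]
[S] => [[S]]   [S -> [ S ]]
[[S]] => [[[S]]]   [S -> [ S ]]
[[[S]]] => [[[[S]]]]   [S -> [ S ]]
[[[[S]]]] => [[[[SS]]]]   [S -> S S]
[[[[SS]]]] => [[[[[S]S]]]]   [S -> [ S ]]
[[[[[S]S]]]] => [[[[[[S]]S]]]]   [S -> [ S ]]
[[[[[[S]]S]]]] => [[[[[[[S]]]S]]]]   [S -> [ S ]]
[[[[[[[S]]]S]]]] => [[[[[[[SS]]]S]]]]   [S -> S S]
[[[[[[[SS]]]S]]]] => [[[[[[[[]S]]]S]]]]   [S -> [ ]]
[[[[[[[[]S]]]S]]]] => [[[[[[[[][]]]]S]]]]   [S -> [ ]]
[[[[[[[[][]]]]S]]]] => [[[[[[[[][]]]][]]]]]   [S -> [ ]]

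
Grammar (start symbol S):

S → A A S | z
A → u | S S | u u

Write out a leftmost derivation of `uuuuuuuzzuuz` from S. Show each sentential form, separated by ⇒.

S ⇒ AAS ⇒ uuAS ⇒ uuuuS ⇒ uuuuAAS ⇒ uuuuSSAS ⇒ uuuuAASSAS ⇒ uuuuuuASSAS ⇒ uuuuuuuSSAS ⇒ uuuuuuuzSAS ⇒ uuuuuuuzzAS ⇒ uuuuuuuzzuuS ⇒ uuuuuuuzzuuz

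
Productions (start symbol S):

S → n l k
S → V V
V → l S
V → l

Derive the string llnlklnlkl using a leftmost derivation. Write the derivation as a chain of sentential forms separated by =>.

S => VV   [S → V V]
VV => lSV   [V → l S]
lSV => lVVV   [S → V V]
lVVV => llSVV   [V → l S]
llSVV => llnlkVV   [S → n l k]
llnlkVV => llnlklSV   [V → l S]
llnlklSV => llnlklnlkV   [S → n l k]
llnlklnlkV => llnlklnlkl   [V → l]

S => VV => lSV => lVVV => llSVV => llnlkVV => llnlklSV => llnlklnlkV => llnlklnlkl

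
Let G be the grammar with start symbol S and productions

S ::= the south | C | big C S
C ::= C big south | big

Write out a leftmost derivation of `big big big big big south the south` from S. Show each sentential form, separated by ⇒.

S ⇒ big C S   [S ::= big C S]
big C S ⇒ big big S   [C ::= big]
big big S ⇒ big big big C S   [S ::= big C S]
big big big C S ⇒ big big big C big south S   [C ::= C big south]
big big big C big south S ⇒ big big big big big south S   [C ::= big]
big big big big big south S ⇒ big big big big big south the south   [S ::= the south]

S ⇒ big C S ⇒ big big S ⇒ big big big C S ⇒ big big big C big south S ⇒ big big big big big south S ⇒ big big big big big south the south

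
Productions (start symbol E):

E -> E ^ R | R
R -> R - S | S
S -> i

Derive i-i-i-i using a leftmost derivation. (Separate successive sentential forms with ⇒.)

E ⇒ R ⇒ R-S ⇒ R-S-S ⇒ R-S-S-S ⇒ S-S-S-S ⇒ i-S-S-S ⇒ i-i-S-S ⇒ i-i-i-S ⇒ i-i-i-i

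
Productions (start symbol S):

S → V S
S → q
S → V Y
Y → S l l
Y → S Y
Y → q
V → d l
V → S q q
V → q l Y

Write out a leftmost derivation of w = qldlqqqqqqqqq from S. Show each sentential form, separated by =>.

S => VY   [S → V Y]
VY => qlYY   [V → q l Y]
qlYY => qlSYY   [Y → S Y]
qlSYY => qlVSYY   [S → V S]
qlVSYY => qlSqqSYY   [V → S q q]
qlSqqSYY => qlVSqqSYY   [S → V S]
qlVSqqSYY => qlSqqSqqSYY   [V → S q q]
qlSqqSqqSYY => qlVYqqSqqSYY   [S → V Y]
qlVYqqSqqSYY => qldlYqqSqqSYY   [V → d l]
qldlYqqSqqSYY => qldlqqqSqqSYY   [Y → q]
qldlqqqSqqSYY => qldlqqqqqqSYY   [S → q]
qldlqqqqqqSYY => qldlqqqqqqqYY   [S → q]
qldlqqqqqqqYY => qldlqqqqqqqqY   [Y → q]
qldlqqqqqqqqY => qldlqqqqqqqqq   [Y → q]

S => VY => qlYY => qlSYY => qlVSYY => qlSqqSYY => qlVSqqSYY => qlSqqSqqSYY => qlVYqqSqqSYY => qldlYqqSqqSYY => qldlqqqSqqSYY => qldlqqqqqqSYY => qldlqqqqqqqYY => qldlqqqqqqqqY => qldlqqqqqqqqq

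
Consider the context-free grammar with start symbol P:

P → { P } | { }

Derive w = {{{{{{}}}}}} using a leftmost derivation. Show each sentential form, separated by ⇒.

P⇒{P}⇒{{P}}⇒{{{P}}}⇒{{{{P}}}}⇒{{{{{P}}}}}⇒{{{{{{}}}}}}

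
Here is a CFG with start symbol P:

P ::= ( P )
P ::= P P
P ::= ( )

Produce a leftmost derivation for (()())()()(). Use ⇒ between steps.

P ⇒ PP   [P ::= P P]
PP ⇒ PPP   [P ::= P P]
PPP ⇒ PPPP   [P ::= P P]
PPPP ⇒ (P)PPP   [P ::= ( P )]
(P)PPP ⇒ (PP)PPP   [P ::= P P]
(PP)PPP ⇒ (()P)PPP   [P ::= ( )]
(()P)PPP ⇒ (()())PPP   [P ::= ( )]
(()())PPP ⇒ (()())()PP   [P ::= ( )]
(()())()PP ⇒ (()())()()P   [P ::= ( )]
(()())()()P ⇒ (()())()()()   [P ::= ( )]

P ⇒ PP ⇒ PPP ⇒ PPPP ⇒ (P)PPP ⇒ (PP)PPP ⇒ (()P)PPP ⇒ (()())PPP ⇒ (()())()PP ⇒ (()())()()P ⇒ (()())()()()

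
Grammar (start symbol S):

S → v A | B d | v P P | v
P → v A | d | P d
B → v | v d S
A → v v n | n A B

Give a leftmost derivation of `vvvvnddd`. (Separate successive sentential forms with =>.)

S => vPP   [S → v P P]
vPP => vvAP   [P → v A]
vvAP => vvvvnP   [A → v v n]
vvvvnP => vvvvnPd   [P → P d]
vvvvnPd => vvvvnPdd   [P → P d]
vvvvnPdd => vvvvnddd   [P → d]

S => vPP => vvAP => vvvvnP => vvvvnPd => vvvvnPdd => vvvvnddd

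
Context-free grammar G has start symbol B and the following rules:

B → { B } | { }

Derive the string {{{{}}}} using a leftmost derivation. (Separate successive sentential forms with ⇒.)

B⇒{B}⇒{{B}}⇒{{{B}}}⇒{{{{}}}}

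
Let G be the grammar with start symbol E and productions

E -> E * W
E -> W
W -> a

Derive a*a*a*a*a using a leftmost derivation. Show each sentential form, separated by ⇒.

E ⇒ E*W ⇒ E*W*W ⇒ E*W*W*W ⇒ E*W*W*W*W ⇒ W*W*W*W*W ⇒ a*W*W*W*W ⇒ a*a*W*W*W ⇒ a*a*a*W*W ⇒ a*a*a*a*W ⇒ a*a*a*a*a

E ⇒ E*W   [E -> E * W]
E*W ⇒ E*W*W   [E -> E * W]
E*W*W ⇒ E*W*W*W   [E -> E * W]
E*W*W*W ⇒ E*W*W*W*W   [E -> E * W]
E*W*W*W*W ⇒ W*W*W*W*W   [E -> W]
W*W*W*W*W ⇒ a*W*W*W*W   [W -> a]
a*W*W*W*W ⇒ a*a*W*W*W   [W -> a]
a*a*W*W*W ⇒ a*a*a*W*W   [W -> a]
a*a*a*W*W ⇒ a*a*a*a*W   [W -> a]
a*a*a*a*W ⇒ a*a*a*a*a   [W -> a]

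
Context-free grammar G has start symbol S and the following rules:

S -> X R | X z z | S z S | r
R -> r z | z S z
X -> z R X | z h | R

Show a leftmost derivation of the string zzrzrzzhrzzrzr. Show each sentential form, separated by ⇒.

S ⇒ SzS   [S -> S z S]
SzS ⇒ SzSzS   [S -> S z S]
SzSzS ⇒ XRzSzS   [S -> X R]
XRzSzS ⇒ zRXRzSzS   [X -> z R X]
zRXRzSzS ⇒ zzSzXRzSzS   [R -> z S z]
zzSzXRzSzS ⇒ zzSzSzXRzSzS   [S -> S z S]
zzSzSzXRzSzS ⇒ zzrzSzXRzSzS   [S -> r]
zzrzSzXRzSzS ⇒ zzrzrzXRzSzS   [S -> r]
zzrzrzXRzSzS ⇒ zzrzrzzhRzSzS   [X -> z h]
zzrzrzzhRzSzS ⇒ zzrzrzzhrzzSzS   [R -> r z]
zzrzrzzhrzzSzS ⇒ zzrzrzzhrzzrzS   [S -> r]
zzrzrzzhrzzrzS ⇒ zzrzrzzhrzzrzr   [S -> r]

S⇒SzS⇒SzSzS⇒XRzSzS⇒zRXRzSzS⇒zzSzXRzSzS⇒zzSzSzXRzSzS⇒zzrzSzXRzSzS⇒zzrzrzXRzSzS⇒zzrzrzzhRzSzS⇒zzrzrzzhrzzSzS⇒zzrzrzzhrzzrzS⇒zzrzrzzhrzzrzr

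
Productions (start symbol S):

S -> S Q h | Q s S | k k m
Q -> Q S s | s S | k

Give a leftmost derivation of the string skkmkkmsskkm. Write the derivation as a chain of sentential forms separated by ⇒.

S ⇒ QsS   [S -> Q s S]
QsS ⇒ QSssS   [Q -> Q S s]
QSssS ⇒ sSSssS   [Q -> s S]
sSSssS ⇒ skkmSssS   [S -> k k m]
skkmSssS ⇒ skkmkkmssS   [S -> k k m]
skkmkkmssS ⇒ skkmkkmsskkm   [S -> k k m]

S ⇒ QsS ⇒ QSssS ⇒ sSSssS ⇒ skkmSssS ⇒ skkmkkmssS ⇒ skkmkkmsskkm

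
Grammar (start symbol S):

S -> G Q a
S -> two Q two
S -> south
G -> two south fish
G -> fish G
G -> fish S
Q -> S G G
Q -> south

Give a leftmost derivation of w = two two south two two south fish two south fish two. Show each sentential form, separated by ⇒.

S ⇒ two Q two ⇒ two S G G two ⇒ two two Q two G G two ⇒ two two south two G G two ⇒ two two south two two south fish G two ⇒ two two south two two south fish two south fish two

S ⇒ two Q two   [S -> two Q two]
two Q two ⇒ two S G G two   [Q -> S G G]
two S G G two ⇒ two two Q two G G two   [S -> two Q two]
two two Q two G G two ⇒ two two south two G G two   [Q -> south]
two two south two G G two ⇒ two two south two two south fish G two   [G -> two south fish]
two two south two two south fish G two ⇒ two two south two two south fish two south fish two   [G -> two south fish]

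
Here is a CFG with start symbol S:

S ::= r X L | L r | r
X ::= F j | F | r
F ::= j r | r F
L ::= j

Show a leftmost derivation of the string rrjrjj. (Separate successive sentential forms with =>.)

S => rXL => rFjL => rrFjL => rrjrjL => rrjrjj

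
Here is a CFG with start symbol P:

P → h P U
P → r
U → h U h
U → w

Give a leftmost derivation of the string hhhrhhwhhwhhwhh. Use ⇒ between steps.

P⇒hPU⇒hhPUU⇒hhhPUUU⇒hhhrUUU⇒hhhrhUhUU⇒hhhrhhUhhUU⇒hhhrhhwhhUU⇒hhhrhhwhhwU⇒hhhrhhwhhwhUh⇒hhhrhhwhhwhhUhh⇒hhhrhhwhhwhhwhh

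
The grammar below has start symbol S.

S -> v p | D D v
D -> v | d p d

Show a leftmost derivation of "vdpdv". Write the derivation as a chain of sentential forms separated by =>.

S=>DDv=>vDv=>vdpdv

S => DDv   [S -> D D v]
DDv => vDv   [D -> v]
vDv => vdpdv   [D -> d p d]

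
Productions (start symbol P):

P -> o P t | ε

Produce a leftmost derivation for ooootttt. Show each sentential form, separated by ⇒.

P ⇒ oPt ⇒ ooPtt ⇒ oooPttt ⇒ ooooPtttt ⇒ ooootttt

P ⇒ oPt   [P -> o P t]
oPt ⇒ ooPtt   [P -> o P t]
ooPtt ⇒ oooPttt   [P -> o P t]
oooPttt ⇒ ooooPtttt   [P -> o P t]
ooooPtttt ⇒ ooootttt   [P -> ε]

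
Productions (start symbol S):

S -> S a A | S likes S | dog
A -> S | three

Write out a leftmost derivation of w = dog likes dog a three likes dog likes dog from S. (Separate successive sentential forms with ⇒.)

S ⇒ S likes S ⇒ S likes S likes S ⇒ S a A likes S likes S ⇒ S likes S a A likes S likes S ⇒ dog likes S a A likes S likes S ⇒ dog likes dog a A likes S likes S ⇒ dog likes dog a three likes S likes S ⇒ dog likes dog a three likes dog likes S ⇒ dog likes dog a three likes dog likes dog

S ⇒ S likes S   [S -> S likes S]
S likes S ⇒ S likes S likes S   [S -> S likes S]
S likes S likes S ⇒ S a A likes S likes S   [S -> S a A]
S a A likes S likes S ⇒ S likes S a A likes S likes S   [S -> S likes S]
S likes S a A likes S likes S ⇒ dog likes S a A likes S likes S   [S -> dog]
dog likes S a A likes S likes S ⇒ dog likes dog a A likes S likes S   [S -> dog]
dog likes dog a A likes S likes S ⇒ dog likes dog a three likes S likes S   [A -> three]
dog likes dog a three likes S likes S ⇒ dog likes dog a three likes dog likes S   [S -> dog]
dog likes dog a three likes dog likes S ⇒ dog likes dog a three likes dog likes dog   [S -> dog]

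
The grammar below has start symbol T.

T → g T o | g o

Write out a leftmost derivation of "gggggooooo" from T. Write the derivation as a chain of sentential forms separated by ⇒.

T ⇒ gTo ⇒ ggToo ⇒ gggTooo ⇒ ggggToooo ⇒ gggggooooo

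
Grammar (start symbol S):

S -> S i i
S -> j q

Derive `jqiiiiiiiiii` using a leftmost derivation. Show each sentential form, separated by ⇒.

S ⇒ Sii   [S -> S i i]
Sii ⇒ Siiii   [S -> S i i]
Siiii ⇒ Siiiiii   [S -> S i i]
Siiiiii ⇒ Siiiiiiii   [S -> S i i]
Siiiiiiii ⇒ Siiiiiiiiii   [S -> S i i]
Siiiiiiiiii ⇒ jqiiiiiiiiii   [S -> j q]

S ⇒ Sii ⇒ Siiii ⇒ Siiiiii ⇒ Siiiiiiii ⇒ Siiiiiiiiii ⇒ jqiiiiiiiiii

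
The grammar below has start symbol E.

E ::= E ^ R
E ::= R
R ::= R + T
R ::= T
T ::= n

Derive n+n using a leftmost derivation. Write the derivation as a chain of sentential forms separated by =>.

E=>R=>R+T=>T+T=>n+T=>n+n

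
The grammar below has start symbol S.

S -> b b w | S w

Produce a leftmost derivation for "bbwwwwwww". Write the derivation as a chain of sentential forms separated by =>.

S => Sw   [S -> S w]
Sw => Sww   [S -> S w]
Sww => Swww   [S -> S w]
Swww => Swwww   [S -> S w]
Swwww => Swwwww   [S -> S w]
Swwwww => Swwwwww   [S -> S w]
Swwwwww => bbwwwwwww   [S -> b b w]

S => Sw => Sww => Swww => Swwww => Swwwww => Swwwwww => bbwwwwwww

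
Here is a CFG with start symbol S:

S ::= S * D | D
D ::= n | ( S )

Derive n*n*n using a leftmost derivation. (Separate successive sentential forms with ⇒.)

S ⇒ S*D ⇒ S*D*D ⇒ D*D*D ⇒ n*D*D ⇒ n*n*D ⇒ n*n*n

S ⇒ S*D   [S ::= S * D]
S*D ⇒ S*D*D   [S ::= S * D]
S*D*D ⇒ D*D*D   [S ::= D]
D*D*D ⇒ n*D*D   [D ::= n]
n*D*D ⇒ n*n*D   [D ::= n]
n*n*D ⇒ n*n*n   [D ::= n]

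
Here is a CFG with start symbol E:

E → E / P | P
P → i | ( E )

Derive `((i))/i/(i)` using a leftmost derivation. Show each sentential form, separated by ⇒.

E ⇒ E/P ⇒ E/P/P ⇒ P/P/P ⇒ (E)/P/P ⇒ (P)/P/P ⇒ ((E))/P/P ⇒ ((P))/P/P ⇒ ((i))/P/P ⇒ ((i))/i/P ⇒ ((i))/i/(E) ⇒ ((i))/i/(P) ⇒ ((i))/i/(i)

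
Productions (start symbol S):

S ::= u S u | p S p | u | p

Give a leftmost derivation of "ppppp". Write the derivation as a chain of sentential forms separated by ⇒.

S ⇒ pSp ⇒ ppSpp ⇒ ppppp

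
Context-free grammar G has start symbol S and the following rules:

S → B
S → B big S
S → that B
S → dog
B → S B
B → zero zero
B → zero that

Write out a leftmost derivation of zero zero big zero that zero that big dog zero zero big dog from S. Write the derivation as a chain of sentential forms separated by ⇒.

S ⇒ B big S ⇒ S B big S ⇒ B big S B big S ⇒ zero zero big S B big S ⇒ zero zero big B big S B big S ⇒ zero zero big S B big S B big S ⇒ zero zero big B B big S B big S ⇒ zero zero big zero that B big S B big S ⇒ zero zero big zero that zero that big S B big S ⇒ zero zero big zero that zero that big dog B big S ⇒ zero zero big zero that zero that big dog zero zero big S ⇒ zero zero big zero that zero that big dog zero zero big dog

S ⇒ B big S   [S → B big S]
B big S ⇒ S B big S   [B → S B]
S B big S ⇒ B big S B big S   [S → B big S]
B big S B big S ⇒ zero zero big S B big S   [B → zero zero]
zero zero big S B big S ⇒ zero zero big B big S B big S   [S → B big S]
zero zero big B big S B big S ⇒ zero zero big S B big S B big S   [B → S B]
zero zero big S B big S B big S ⇒ zero zero big B B big S B big S   [S → B]
zero zero big B B big S B big S ⇒ zero zero big zero that B big S B big S   [B → zero that]
zero zero big zero that B big S B big S ⇒ zero zero big zero that zero that big S B big S   [B → zero that]
zero zero big zero that zero that big S B big S ⇒ zero zero big zero that zero that big dog B big S   [S → dog]
zero zero big zero that zero that big dog B big S ⇒ zero zero big zero that zero that big dog zero zero big S   [B → zero zero]
zero zero big zero that zero that big dog zero zero big S ⇒ zero zero big zero that zero that big dog zero zero big dog   [S → dog]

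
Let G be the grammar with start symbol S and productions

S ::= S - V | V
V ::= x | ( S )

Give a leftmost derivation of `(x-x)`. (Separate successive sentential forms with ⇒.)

S ⇒ V ⇒ (S) ⇒ (S-V) ⇒ (V-V) ⇒ (x-V) ⇒ (x-x)

S ⇒ V   [S ::= V]
V ⇒ (S)   [V ::= ( S )]
(S) ⇒ (S-V)   [S ::= S - V]
(S-V) ⇒ (V-V)   [S ::= V]
(V-V) ⇒ (x-V)   [V ::= x]
(x-V) ⇒ (x-x)   [V ::= x]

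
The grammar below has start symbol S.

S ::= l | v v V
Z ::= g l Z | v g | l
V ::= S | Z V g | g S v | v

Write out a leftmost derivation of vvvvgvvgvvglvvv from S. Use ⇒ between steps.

S ⇒ vvV ⇒ vvS ⇒ vvvvV ⇒ vvvvgSv ⇒ vvvvgvvVv ⇒ vvvvgvvgSvv ⇒ vvvvgvvgvvVvv ⇒ vvvvgvvgvvgSvvv ⇒ vvvvgvvgvvglvvv

S ⇒ vvV   [S ::= v v V]
vvV ⇒ vvS   [V ::= S]
vvS ⇒ vvvvV   [S ::= v v V]
vvvvV ⇒ vvvvgSv   [V ::= g S v]
vvvvgSv ⇒ vvvvgvvVv   [S ::= v v V]
vvvvgvvVv ⇒ vvvvgvvgSvv   [V ::= g S v]
vvvvgvvgSvv ⇒ vvvvgvvgvvVvv   [S ::= v v V]
vvvvgvvgvvVvv ⇒ vvvvgvvgvvgSvvv   [V ::= g S v]
vvvvgvvgvvgSvvv ⇒ vvvvgvvgvvglvvv   [S ::= l]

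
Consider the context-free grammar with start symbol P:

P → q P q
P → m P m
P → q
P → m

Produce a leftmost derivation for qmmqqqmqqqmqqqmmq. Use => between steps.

P => qPq => qmPmq => qmmPmmq => qmmqPqmmq => qmmqqPqqmmq => qmmqqqPqqqmmq => qmmqqqmPmqqqmmq => qmmqqqmqPqmqqqmmq => qmmqqqmqqqmqqqmmq

P => qPq   [P → q P q]
qPq => qmPmq   [P → m P m]
qmPmq => qmmPmmq   [P → m P m]
qmmPmmq => qmmqPqmmq   [P → q P q]
qmmqPqmmq => qmmqqPqqmmq   [P → q P q]
qmmqqPqqmmq => qmmqqqPqqqmmq   [P → q P q]
qmmqqqPqqqmmq => qmmqqqmPmqqqmmq   [P → m P m]
qmmqqqmPmqqqmmq => qmmqqqmqPqmqqqmmq   [P → q P q]
qmmqqqmqPqmqqqmmq => qmmqqqmqqqmqqqmmq   [P → q]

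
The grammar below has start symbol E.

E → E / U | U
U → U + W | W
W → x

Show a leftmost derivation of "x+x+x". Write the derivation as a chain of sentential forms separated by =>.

E => U => U+W => U+W+W => W+W+W => x+W+W => x+x+W => x+x+x

E => U   [E → U]
U => U+W   [U → U + W]
U+W => U+W+W   [U → U + W]
U+W+W => W+W+W   [U → W]
W+W+W => x+W+W   [W → x]
x+W+W => x+x+W   [W → x]
x+x+W => x+x+x   [W → x]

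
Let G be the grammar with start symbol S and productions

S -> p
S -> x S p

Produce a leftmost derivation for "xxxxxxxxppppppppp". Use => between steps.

S=>xSp=>xxSpp=>xxxSppp=>xxxxSpppp=>xxxxxSppppp=>xxxxxxSpppppp=>xxxxxxxSppppppp=>xxxxxxxxSpppppppp=>xxxxxxxxppppppppp

S => xSp   [S -> x S p]
xSp => xxSpp   [S -> x S p]
xxSpp => xxxSppp   [S -> x S p]
xxxSppp => xxxxSpppp   [S -> x S p]
xxxxSpppp => xxxxxSppppp   [S -> x S p]
xxxxxSppppp => xxxxxxSpppppp   [S -> x S p]
xxxxxxSpppppp => xxxxxxxSppppppp   [S -> x S p]
xxxxxxxSppppppp => xxxxxxxxSpppppppp   [S -> x S p]
xxxxxxxxSpppppppp => xxxxxxxxppppppppp   [S -> p]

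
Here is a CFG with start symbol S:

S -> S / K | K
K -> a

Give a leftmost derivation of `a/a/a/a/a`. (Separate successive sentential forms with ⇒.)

S ⇒ S/K   [S -> S / K]
S/K ⇒ S/K/K   [S -> S / K]
S/K/K ⇒ S/K/K/K   [S -> S / K]
S/K/K/K ⇒ S/K/K/K/K   [S -> S / K]
S/K/K/K/K ⇒ K/K/K/K/K   [S -> K]
K/K/K/K/K ⇒ a/K/K/K/K   [K -> a]
a/K/K/K/K ⇒ a/a/K/K/K   [K -> a]
a/a/K/K/K ⇒ a/a/a/K/K   [K -> a]
a/a/a/K/K ⇒ a/a/a/a/K   [K -> a]
a/a/a/a/K ⇒ a/a/a/a/a   [K -> a]

S⇒S/K⇒S/K/K⇒S/K/K/K⇒S/K/K/K/K⇒K/K/K/K/K⇒a/K/K/K/K⇒a/a/K/K/K⇒a/a/a/K/K⇒a/a/a/a/K⇒a/a/a/a/a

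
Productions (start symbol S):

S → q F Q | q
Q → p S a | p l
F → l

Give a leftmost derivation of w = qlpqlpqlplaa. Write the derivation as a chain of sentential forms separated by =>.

S => qFQ   [S → q F Q]
qFQ => qlQ   [F → l]
qlQ => qlpSa   [Q → p S a]
qlpSa => qlpqFQa   [S → q F Q]
qlpqFQa => qlpqlQa   [F → l]
qlpqlQa => qlpqlpSaa   [Q → p S a]
qlpqlpSaa => qlpqlpqFQaa   [S → q F Q]
qlpqlpqFQaa => qlpqlpqlQaa   [F → l]
qlpqlpqlQaa => qlpqlpqlplaa   [Q → p l]

S=>qFQ=>qlQ=>qlpSa=>qlpqFQa=>qlpqlQa=>qlpqlpSaa=>qlpqlpqFQaa=>qlpqlpqlQaa=>qlpqlpqlplaa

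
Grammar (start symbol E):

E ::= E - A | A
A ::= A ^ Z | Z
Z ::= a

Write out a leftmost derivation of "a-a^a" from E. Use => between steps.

E => E-A => A-A => Z-A => a-A => a-A^Z => a-Z^Z => a-a^Z => a-a^a

E => E-A   [E ::= E - A]
E-A => A-A   [E ::= A]
A-A => Z-A   [A ::= Z]
Z-A => a-A   [Z ::= a]
a-A => a-A^Z   [A ::= A ^ Z]
a-A^Z => a-Z^Z   [A ::= Z]
a-Z^Z => a-a^Z   [Z ::= a]
a-a^Z => a-a^a   [Z ::= a]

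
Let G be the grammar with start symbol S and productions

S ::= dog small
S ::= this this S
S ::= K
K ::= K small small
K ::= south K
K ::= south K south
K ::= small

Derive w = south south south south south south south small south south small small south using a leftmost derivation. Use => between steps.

S => K   [S ::= K]
K => south K   [K ::= south K]
south K => south south K   [K ::= south K]
south south K => south south south K   [K ::= south K]
south south south K => south south south south K south   [K ::= south K south]
south south south south K south => south south south south K small small south   [K ::= K small small]
south south south south K small small south => south south south south south K south small small south   [K ::= south K south]
south south south south south K south small small south => south south south south south south K south south small small south   [K ::= south K south]
south south south south south south K south south small small south => south south south south south south south K south south small small south   [K ::= south K]
south south south south south south south K south south small small south => south south south south south south south small south south small small south   [K ::= small]

S => K => south K => south south K => south south south K => south south south south K south => south south south south K small small south => south south south south south K south small small south => south south south south south south K south south small small south => south south south south south south south K south south small small south => south south south south south south south small south south small small south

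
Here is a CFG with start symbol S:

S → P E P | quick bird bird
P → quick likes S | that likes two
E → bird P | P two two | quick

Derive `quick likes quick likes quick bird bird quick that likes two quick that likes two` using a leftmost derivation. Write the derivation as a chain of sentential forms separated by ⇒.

S ⇒ P E P   [S → P E P]
P E P ⇒ quick likes S E P   [P → quick likes S]
quick likes S E P ⇒ quick likes P E P E P   [S → P E P]
quick likes P E P E P ⇒ quick likes quick likes S E P E P   [P → quick likes S]
quick likes quick likes S E P E P ⇒ quick likes quick likes quick bird bird E P E P   [S → quick bird bird]
quick likes quick likes quick bird bird E P E P ⇒ quick likes quick likes quick bird bird quick P E P   [E → quick]
quick likes quick likes quick bird bird quick P E P ⇒ quick likes quick likes quick bird bird quick that likes two E P   [P → that likes two]
quick likes quick likes quick bird bird quick that likes two E P ⇒ quick likes quick likes quick bird bird quick that likes two quick P   [E → quick]
quick likes quick likes quick bird bird quick that likes two quick P ⇒ quick likes quick likes quick bird bird quick that likes two quick that likes two   [P → that likes two]

S ⇒ P E P ⇒ quick likes S E P ⇒ quick likes P E P E P ⇒ quick likes quick likes S E P E P ⇒ quick likes quick likes quick bird bird E P E P ⇒ quick likes quick likes quick bird bird quick P E P ⇒ quick likes quick likes quick bird bird quick that likes two E P ⇒ quick likes quick likes quick bird bird quick that likes two quick P ⇒ quick likes quick likes quick bird bird quick that likes two quick that likes two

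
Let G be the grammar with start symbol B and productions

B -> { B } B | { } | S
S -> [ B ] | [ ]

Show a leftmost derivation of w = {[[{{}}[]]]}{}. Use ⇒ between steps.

B ⇒ {B}B   [B -> { B } B]
{B}B ⇒ {S}B   [B -> S]
{S}B ⇒ {[B]}B   [S -> [ B ]]
{[B]}B ⇒ {[S]}B   [B -> S]
{[S]}B ⇒ {[[B]]}B   [S -> [ B ]]
{[[B]]}B ⇒ {[[{B}B]]}B   [B -> { B } B]
{[[{B}B]]}B ⇒ {[[{{}}B]]}B   [B -> { }]
{[[{{}}B]]}B ⇒ {[[{{}}S]]}B   [B -> S]
{[[{{}}S]]}B ⇒ {[[{{}}[]]]}B   [S -> [ ]]
{[[{{}}[]]]}B ⇒ {[[{{}}[]]]}{}   [B -> { }]

B⇒{B}B⇒{S}B⇒{[B]}B⇒{[S]}B⇒{[[B]]}B⇒{[[{B}B]]}B⇒{[[{{}}B]]}B⇒{[[{{}}S]]}B⇒{[[{{}}[]]]}B⇒{[[{{}}[]]]}{}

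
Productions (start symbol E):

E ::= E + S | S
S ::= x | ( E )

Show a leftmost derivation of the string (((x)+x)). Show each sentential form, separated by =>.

E => S => (E) => (S) => ((E)) => ((E+S)) => ((S+S)) => (((E)+S)) => (((S)+S)) => (((x)+S)) => (((x)+x))

E => S   [E ::= S]
S => (E)   [S ::= ( E )]
(E) => (S)   [E ::= S]
(S) => ((E))   [S ::= ( E )]
((E)) => ((E+S))   [E ::= E + S]
((E+S)) => ((S+S))   [E ::= S]
((S+S)) => (((E)+S))   [S ::= ( E )]
(((E)+S)) => (((S)+S))   [E ::= S]
(((S)+S)) => (((x)+S))   [S ::= x]
(((x)+S)) => (((x)+x))   [S ::= x]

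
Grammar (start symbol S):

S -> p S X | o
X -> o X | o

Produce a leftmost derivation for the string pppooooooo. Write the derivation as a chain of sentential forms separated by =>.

S => pSX   [S -> p S X]
pSX => ppSXX   [S -> p S X]
ppSXX => pppSXXX   [S -> p S X]
pppSXXX => pppoXXX   [S -> o]
pppoXXX => pppooXXX   [X -> o X]
pppooXXX => pppoooXX   [X -> o]
pppoooXX => pppooooXX   [X -> o X]
pppooooXX => pppoooooXX   [X -> o X]
pppoooooXX => pppooooooX   [X -> o]
pppooooooX => pppooooooo   [X -> o]

S => pSX => ppSXX => pppSXXX => pppoXXX => pppooXXX => pppoooXX => pppooooXX => pppoooooXX => pppooooooX => pppooooooo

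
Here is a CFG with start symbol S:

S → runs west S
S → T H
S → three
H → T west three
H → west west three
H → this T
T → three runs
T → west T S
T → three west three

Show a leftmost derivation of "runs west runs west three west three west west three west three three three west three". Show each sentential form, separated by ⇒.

S ⇒ runs west S   [S → runs west S]
runs west S ⇒ runs west runs west S   [S → runs west S]
runs west runs west S ⇒ runs west runs west T H   [S → T H]
runs west runs west T H ⇒ runs west runs west three west three H   [T → three west three]
runs west runs west three west three H ⇒ runs west runs west three west three T west three   [H → T west three]
runs west runs west three west three T west three ⇒ runs west runs west three west three west T S west three   [T → west T S]
runs west runs west three west three west T S west three ⇒ runs west runs west three west three west west T S S west three   [T → west T S]
runs west runs west three west three west west T S S west three ⇒ runs west runs west three west three west west three west three S S west three   [T → three west three]
runs west runs west three west three west west three west three S S west three ⇒ runs west runs west three west three west west three west three three S west three   [S → three]
runs west runs west three west three west west three west three three S west three ⇒ runs west runs west three west three west west three west three three three west three   [S → three]

S ⇒ runs west S ⇒ runs west runs west S ⇒ runs west runs west T H ⇒ runs west runs west three west three H ⇒ runs west runs west three west three T west three ⇒ runs west runs west three west three west T S west three ⇒ runs west runs west three west three west west T S S west three ⇒ runs west runs west three west three west west three west three S S west three ⇒ runs west runs west three west three west west three west three three S west three ⇒ runs west runs west three west three west west three west three three three west three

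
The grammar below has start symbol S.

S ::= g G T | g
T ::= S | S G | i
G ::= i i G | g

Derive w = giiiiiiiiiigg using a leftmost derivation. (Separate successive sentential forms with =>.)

S => gGT   [S ::= g G T]
gGT => giiGT   [G ::= i i G]
giiGT => giiiiGT   [G ::= i i G]
giiiiGT => giiiiiiGT   [G ::= i i G]
giiiiiiGT => giiiiiiiiGT   [G ::= i i G]
giiiiiiiiGT => giiiiiiiiiiGT   [G ::= i i G]
giiiiiiiiiiGT => giiiiiiiiiigT   [G ::= g]
giiiiiiiiiigT => giiiiiiiiiigS   [T ::= S]
giiiiiiiiiigS => giiiiiiiiiigg   [S ::= g]

S => gGT => giiGT => giiiiGT => giiiiiiGT => giiiiiiiiGT => giiiiiiiiiiGT => giiiiiiiiiigT => giiiiiiiiiigS => giiiiiiiiiigg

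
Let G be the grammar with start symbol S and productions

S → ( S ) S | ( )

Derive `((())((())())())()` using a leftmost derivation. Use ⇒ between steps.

S ⇒ (S)S   [S → ( S ) S]
(S)S ⇒ ((S)S)S   [S → ( S ) S]
((S)S)S ⇒ ((())S)S   [S → ( )]
((())S)S ⇒ ((())(S)S)S   [S → ( S ) S]
((())(S)S)S ⇒ ((())((S)S)S)S   [S → ( S ) S]
((())((S)S)S)S ⇒ ((())((())S)S)S   [S → ( )]
((())((())S)S)S ⇒ ((())((())())S)S   [S → ( )]
((())((())())S)S ⇒ ((())((())())())S   [S → ( )]
((())((())())())S ⇒ ((())((())())())()   [S → ( )]

S ⇒ (S)S ⇒ ((S)S)S ⇒ ((())S)S ⇒ ((())(S)S)S ⇒ ((())((S)S)S)S ⇒ ((())((())S)S)S ⇒ ((())((())())S)S ⇒ ((())((())())())S ⇒ ((())((())())())()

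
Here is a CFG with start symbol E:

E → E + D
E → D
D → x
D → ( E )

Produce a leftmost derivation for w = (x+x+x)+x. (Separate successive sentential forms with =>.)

E => E+D => D+D => (E)+D => (E+D)+D => (E+D+D)+D => (D+D+D)+D => (x+D+D)+D => (x+x+D)+D => (x+x+x)+D => (x+x+x)+x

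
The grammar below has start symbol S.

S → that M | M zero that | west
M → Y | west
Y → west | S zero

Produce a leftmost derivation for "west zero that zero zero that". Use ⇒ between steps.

S ⇒ M zero that   [S → M zero that]
M zero that ⇒ Y zero that   [M → Y]
Y zero that ⇒ S zero zero that   [Y → S zero]
S zero zero that ⇒ M zero that zero zero that   [S → M zero that]
M zero that zero zero that ⇒ west zero that zero zero that   [M → west]

S ⇒ M zero that ⇒ Y zero that ⇒ S zero zero that ⇒ M zero that zero zero that ⇒ west zero that zero zero that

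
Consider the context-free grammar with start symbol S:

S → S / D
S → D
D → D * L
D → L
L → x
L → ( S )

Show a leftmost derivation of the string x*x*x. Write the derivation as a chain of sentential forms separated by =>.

S => D   [S → D]
D => D*L   [D → D * L]
D*L => D*L*L   [D → D * L]
D*L*L => L*L*L   [D → L]
L*L*L => x*L*L   [L → x]
x*L*L => x*x*L   [L → x]
x*x*L => x*x*x   [L → x]

S => D => D*L => D*L*L => L*L*L => x*L*L => x*x*L => x*x*x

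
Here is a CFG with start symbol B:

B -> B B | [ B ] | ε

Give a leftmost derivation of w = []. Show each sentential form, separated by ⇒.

B ⇒ BB ⇒ BBB ⇒ [B]BB ⇒ []BB ⇒ []B ⇒ []

B ⇒ BB   [B -> B B]
BB ⇒ BBB   [B -> B B]
BBB ⇒ [B]BB   [B -> [ B ]]
[B]BB ⇒ []BB   [B -> ε]
[]BB ⇒ []B   [B -> ε]
[]B ⇒ []   [B -> ε]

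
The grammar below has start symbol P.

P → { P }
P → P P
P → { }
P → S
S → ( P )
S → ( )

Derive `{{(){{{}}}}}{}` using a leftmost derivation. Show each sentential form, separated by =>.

P => PP => {P}P => {{P}}P => {{PP}}P => {{SP}}P => {{()P}}P => {{(){P}}}P => {{(){{P}}}}P => {{(){{{}}}}}P => {{(){{{}}}}}{}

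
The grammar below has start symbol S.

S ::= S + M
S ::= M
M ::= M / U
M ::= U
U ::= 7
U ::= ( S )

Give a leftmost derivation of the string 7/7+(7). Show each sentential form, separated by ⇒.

S ⇒ S+M   [S ::= S + M]
S+M ⇒ M+M   [S ::= M]
M+M ⇒ M/U+M   [M ::= M / U]
M/U+M ⇒ U/U+M   [M ::= U]
U/U+M ⇒ 7/U+M   [U ::= 7]
7/U+M ⇒ 7/7+M   [U ::= 7]
7/7+M ⇒ 7/7+U   [M ::= U]
7/7+U ⇒ 7/7+(S)   [U ::= ( S )]
7/7+(S) ⇒ 7/7+(M)   [S ::= M]
7/7+(M) ⇒ 7/7+(U)   [M ::= U]
7/7+(U) ⇒ 7/7+(7)   [U ::= 7]

S⇒S+M⇒M+M⇒M/U+M⇒U/U+M⇒7/U+M⇒7/7+M⇒7/7+U⇒7/7+(S)⇒7/7+(M)⇒7/7+(U)⇒7/7+(7)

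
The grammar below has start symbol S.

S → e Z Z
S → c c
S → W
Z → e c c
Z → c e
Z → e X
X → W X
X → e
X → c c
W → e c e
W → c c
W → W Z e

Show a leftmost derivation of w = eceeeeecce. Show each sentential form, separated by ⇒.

S⇒W⇒WZe⇒WZeZe⇒eceZeZe⇒eceeXeZe⇒eceeeeZe⇒eceeeeeXe⇒eceeeeecce

S ⇒ W   [S → W]
W ⇒ WZe   [W → W Z e]
WZe ⇒ WZeZe   [W → W Z e]
WZeZe ⇒ eceZeZe   [W → e c e]
eceZeZe ⇒ eceeXeZe   [Z → e X]
eceeXeZe ⇒ eceeeeZe   [X → e]
eceeeeZe ⇒ eceeeeeXe   [Z → e X]
eceeeeeXe ⇒ eceeeeecce   [X → c c]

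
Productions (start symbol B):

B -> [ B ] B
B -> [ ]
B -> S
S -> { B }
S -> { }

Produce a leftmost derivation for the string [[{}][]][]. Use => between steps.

B => [B]B => [[B]B]B => [[S]B]B => [[{}]B]B => [[{}][]]B => [[{}][]][]

B => [B]B   [B -> [ B ] B]
[B]B => [[B]B]B   [B -> [ B ] B]
[[B]B]B => [[S]B]B   [B -> S]
[[S]B]B => [[{}]B]B   [S -> { }]
[[{}]B]B => [[{}][]]B   [B -> [ ]]
[[{}][]]B => [[{}][]][]   [B -> [ ]]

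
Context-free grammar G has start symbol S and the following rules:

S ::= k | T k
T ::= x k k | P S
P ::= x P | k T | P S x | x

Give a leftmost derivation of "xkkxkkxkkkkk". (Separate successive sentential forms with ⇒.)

S ⇒ Tk   [S ::= T k]
Tk ⇒ PSk   [T ::= P S]
PSk ⇒ xPSk   [P ::= x P]
xPSk ⇒ xkTSk   [P ::= k T]
xkTSk ⇒ xkPSSk   [T ::= P S]
xkPSSk ⇒ xkkTSSk   [P ::= k T]
xkkTSSk ⇒ xkkxkkSSk   [T ::= x k k]
xkkxkkSSk ⇒ xkkxkkTkSk   [S ::= T k]
xkkxkkTkSk ⇒ xkkxkkxkkkSk   [T ::= x k k]
xkkxkkxkkkSk ⇒ xkkxkkxkkkkk   [S ::= k]

S⇒Tk⇒PSk⇒xPSk⇒xkTSk⇒xkPSSk⇒xkkTSSk⇒xkkxkkSSk⇒xkkxkkTkSk⇒xkkxkkxkkkSk⇒xkkxkkxkkkkk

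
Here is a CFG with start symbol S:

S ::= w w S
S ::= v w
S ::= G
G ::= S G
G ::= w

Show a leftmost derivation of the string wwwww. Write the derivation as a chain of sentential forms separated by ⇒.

S ⇒ G ⇒ SG ⇒ GG ⇒ SGG ⇒ GGG ⇒ SGGG ⇒ GGGG ⇒ SGGGG ⇒ GGGGG ⇒ wGGGG ⇒ wwGGG ⇒ wwwGG ⇒ wwwwG ⇒ wwwww

S ⇒ G   [S ::= G]
G ⇒ SG   [G ::= S G]
SG ⇒ GG   [S ::= G]
GG ⇒ SGG   [G ::= S G]
SGG ⇒ GGG   [S ::= G]
GGG ⇒ SGGG   [G ::= S G]
SGGG ⇒ GGGG   [S ::= G]
GGGG ⇒ SGGGG   [G ::= S G]
SGGGG ⇒ GGGGG   [S ::= G]
GGGGG ⇒ wGGGG   [G ::= w]
wGGGG ⇒ wwGGG   [G ::= w]
wwGGG ⇒ wwwGG   [G ::= w]
wwwGG ⇒ wwwwG   [G ::= w]
wwwwG ⇒ wwwww   [G ::= w]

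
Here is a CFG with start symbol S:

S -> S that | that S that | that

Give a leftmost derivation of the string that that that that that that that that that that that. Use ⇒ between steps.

S ⇒ S that ⇒ S that that ⇒ that S that that that ⇒ that S that that that that ⇒ that S that that that that that ⇒ that that S that that that that that that ⇒ that that that S that that that that that that that ⇒ that that that that that that that that that that that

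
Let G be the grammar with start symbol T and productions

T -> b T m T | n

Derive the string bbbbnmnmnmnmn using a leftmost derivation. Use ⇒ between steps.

T ⇒ bTmT ⇒ bbTmTmT ⇒ bbbTmTmTmT ⇒ bbbbTmTmTmTmT ⇒ bbbbnmTmTmTmT ⇒ bbbbnmnmTmTmT ⇒ bbbbnmnmnmTmT ⇒ bbbbnmnmnmnmT ⇒ bbbbnmnmnmnmn

T ⇒ bTmT   [T -> b T m T]
bTmT ⇒ bbTmTmT   [T -> b T m T]
bbTmTmT ⇒ bbbTmTmTmT   [T -> b T m T]
bbbTmTmTmT ⇒ bbbbTmTmTmTmT   [T -> b T m T]
bbbbTmTmTmTmT ⇒ bbbbnmTmTmTmT   [T -> n]
bbbbnmTmTmTmT ⇒ bbbbnmnmTmTmT   [T -> n]
bbbbnmnmTmTmT ⇒ bbbbnmnmnmTmT   [T -> n]
bbbbnmnmnmTmT ⇒ bbbbnmnmnmnmT   [T -> n]
bbbbnmnmnmnmT ⇒ bbbbnmnmnmnmn   [T -> n]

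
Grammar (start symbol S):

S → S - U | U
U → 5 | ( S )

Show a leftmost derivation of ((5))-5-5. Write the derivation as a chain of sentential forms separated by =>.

S=>S-U=>S-U-U=>U-U-U=>(S)-U-U=>(U)-U-U=>((S))-U-U=>((U))-U-U=>((5))-U-U=>((5))-5-U=>((5))-5-5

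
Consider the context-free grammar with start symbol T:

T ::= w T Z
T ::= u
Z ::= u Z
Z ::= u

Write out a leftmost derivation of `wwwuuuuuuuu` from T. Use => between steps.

T => wTZ => wwTZZ => wwwTZZZ => wwwuZZZ => wwwuuZZZ => wwwuuuZZ => wwwuuuuZZ => wwwuuuuuZZ => wwwuuuuuuZ => wwwuuuuuuuZ => wwwuuuuuuuu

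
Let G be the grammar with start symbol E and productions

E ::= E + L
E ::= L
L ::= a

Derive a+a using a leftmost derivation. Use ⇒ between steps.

E⇒E+L⇒L+L⇒a+L⇒a+a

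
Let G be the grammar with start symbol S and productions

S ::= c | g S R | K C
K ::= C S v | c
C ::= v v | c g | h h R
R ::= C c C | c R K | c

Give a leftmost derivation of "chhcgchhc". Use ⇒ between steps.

S ⇒ KC ⇒ cC ⇒ chhR ⇒ chhCcC ⇒ chhcgcC ⇒ chhcgchhR ⇒ chhcgchhc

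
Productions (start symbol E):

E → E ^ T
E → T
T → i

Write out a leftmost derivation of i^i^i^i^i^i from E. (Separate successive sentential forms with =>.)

E => E^T => E^T^T => E^T^T^T => E^T^T^T^T => E^T^T^T^T^T => T^T^T^T^T^T => i^T^T^T^T^T => i^i^T^T^T^T => i^i^i^T^T^T => i^i^i^i^T^T => i^i^i^i^i^T => i^i^i^i^i^i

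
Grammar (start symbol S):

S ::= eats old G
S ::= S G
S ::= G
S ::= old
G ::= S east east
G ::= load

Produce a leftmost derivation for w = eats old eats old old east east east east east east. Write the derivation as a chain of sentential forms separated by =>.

S => eats old G   [S ::= eats old G]
eats old G => eats old S east east   [G ::= S east east]
eats old S east east => eats old G east east   [S ::= G]
eats old G east east => eats old S east east east east   [G ::= S east east]
eats old S east east east east => eats old eats old G east east east east   [S ::= eats old G]
eats old eats old G east east east east => eats old eats old S east east east east east east   [G ::= S east east]
eats old eats old S east east east east east east => eats old eats old old east east east east east east   [S ::= old]

S => eats old G => eats old S east east => eats old G east east => eats old S east east east east => eats old eats old G east east east east => eats old eats old S east east east east east east => eats old eats old old east east east east east east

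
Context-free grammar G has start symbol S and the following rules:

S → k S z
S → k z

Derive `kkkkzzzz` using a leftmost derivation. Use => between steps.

S => kSz => kkSzz => kkkSzzz => kkkkzzzz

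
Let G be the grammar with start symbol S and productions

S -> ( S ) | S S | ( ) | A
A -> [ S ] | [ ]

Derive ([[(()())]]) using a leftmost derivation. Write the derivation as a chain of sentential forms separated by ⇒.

S⇒(S)⇒(A)⇒([S])⇒([A])⇒([[S]])⇒([[(S)]])⇒([[(SS)]])⇒([[(()S)]])⇒([[(()())]])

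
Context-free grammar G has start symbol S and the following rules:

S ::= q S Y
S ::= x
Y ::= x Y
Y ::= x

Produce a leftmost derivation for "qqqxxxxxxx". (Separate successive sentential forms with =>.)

S => qSY   [S ::= q S Y]
qSY => qqSYY   [S ::= q S Y]
qqSYY => qqqSYYY   [S ::= q S Y]
qqqSYYY => qqqxYYY   [S ::= x]
qqqxYYY => qqqxxYY   [Y ::= x]
qqqxxYY => qqqxxxYY   [Y ::= x Y]
qqqxxxYY => qqqxxxxY   [Y ::= x]
qqqxxxxY => qqqxxxxxY   [Y ::= x Y]
qqqxxxxxY => qqqxxxxxxY   [Y ::= x Y]
qqqxxxxxxY => qqqxxxxxxx   [Y ::= x]

S => qSY => qqSYY => qqqSYYY => qqqxYYY => qqqxxYY => qqqxxxYY => qqqxxxxY => qqqxxxxxY => qqqxxxxxxY => qqqxxxxxxx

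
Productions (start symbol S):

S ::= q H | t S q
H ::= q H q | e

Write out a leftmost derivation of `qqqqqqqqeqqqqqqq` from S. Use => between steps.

S => qH => qqHq => qqqHqq => qqqqHqqq => qqqqqHqqqq => qqqqqqHqqqqq => qqqqqqqHqqqqqq => qqqqqqqqHqqqqqqq => qqqqqqqqeqqqqqqq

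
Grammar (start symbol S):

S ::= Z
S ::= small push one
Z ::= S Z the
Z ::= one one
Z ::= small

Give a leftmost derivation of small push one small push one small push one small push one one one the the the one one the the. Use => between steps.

S => Z => S Z the => small push one Z the => small push one S Z the the => small push one Z Z the the => small push one S Z the Z the the => small push one small push one Z the Z the the => small push one small push one S Z the the Z the the => small push one small push one small push one Z the the Z the the => small push one small push one small push one S Z the the the Z the the => small push one small push one small push one small push one Z the the the Z the the => small push one small push one small push one small push one one one the the the Z the the => small push one small push one small push one small push one one one the the the one one the the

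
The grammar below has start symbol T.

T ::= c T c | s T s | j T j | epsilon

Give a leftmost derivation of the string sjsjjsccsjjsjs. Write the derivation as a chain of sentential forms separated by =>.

T => sTs   [T ::= s T s]
sTs => sjTjs   [T ::= j T j]
sjTjs => sjsTsjs   [T ::= s T s]
sjsTsjs => sjsjTjsjs   [T ::= j T j]
sjsjTjsjs => sjsjjTjjsjs   [T ::= j T j]
sjsjjTjjsjs => sjsjjsTsjjsjs   [T ::= s T s]
sjsjjsTsjjsjs => sjsjjscTcsjjsjs   [T ::= c T c]
sjsjjscTcsjjsjs => sjsjjsccsjjsjs   [T ::= epsilon]

T=>sTs=>sjTjs=>sjsTsjs=>sjsjTjsjs=>sjsjjTjjsjs=>sjsjjsTsjjsjs=>sjsjjscTcsjjsjs=>sjsjjsccsjjsjs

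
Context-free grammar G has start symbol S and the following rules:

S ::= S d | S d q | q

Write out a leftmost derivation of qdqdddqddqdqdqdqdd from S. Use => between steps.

S => Sd   [S ::= S d]
Sd => Sdd   [S ::= S d]
Sdd => Sdqdd   [S ::= S d q]
Sdqdd => Sdqdqdd   [S ::= S d q]
Sdqdqdd => Sdqdqdqdd   [S ::= S d q]
Sdqdqdqdd => Sdqdqdqdqdd   [S ::= S d q]
Sdqdqdqdqdd => Sddqdqdqdqdd   [S ::= S d]
Sddqdqdqdqdd => Sdqddqdqdqdqdd   [S ::= S d q]
Sdqddqdqdqdqdd => Sddqddqdqdqdqdd   [S ::= S d]
Sddqddqdqdqdqdd => Sdddqddqdqdqdqdd   [S ::= S d]
Sdddqddqdqdqdqdd => Sdqdddqddqdqdqdqdd   [S ::= S d q]
Sdqdddqddqdqdqdqdd => qdqdddqddqdqdqdqdd   [S ::= q]

S=>Sd=>Sdd=>Sdqdd=>Sdqdqdd=>Sdqdqdqdd=>Sdqdqdqdqdd=>Sddqdqdqdqdd=>Sdqddqdqdqdqdd=>Sddqddqdqdqdqdd=>Sdddqddqdqdqdqdd=>Sdqdddqddqdqdqdqdd=>qdqdddqddqdqdqdqdd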